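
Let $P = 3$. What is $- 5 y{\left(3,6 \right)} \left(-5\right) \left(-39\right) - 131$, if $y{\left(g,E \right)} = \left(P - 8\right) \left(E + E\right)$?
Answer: $58369$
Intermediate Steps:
$y{\left(g,E \right)} = - 10 E$ ($y{\left(g,E \right)} = \left(3 - 8\right) \left(E + E\right) = \left(3 - 8\right) 2 E = - 5 \cdot 2 E = - 10 E$)
$- 5 y{\left(3,6 \right)} \left(-5\right) \left(-39\right) - 131 = - 5 \left(\left(-10\right) 6\right) \left(-5\right) \left(-39\right) - 131 = \left(-5\right) \left(-60\right) \left(-5\right) \left(-39\right) - 131 = 300 \left(-5\right) \left(-39\right) - 131 = \left(-1500\right) \left(-39\right) - 131 = 58500 - 131 = 58369$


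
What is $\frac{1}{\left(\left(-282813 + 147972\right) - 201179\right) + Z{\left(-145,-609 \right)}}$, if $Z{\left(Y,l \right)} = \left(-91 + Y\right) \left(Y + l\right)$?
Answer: $- \frac{1}{158076} \approx -6.3261 \cdot 10^{-6}$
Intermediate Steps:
$\frac{1}{\left(\left(-282813 + 147972\right) - 201179\right) + Z{\left(-145,-609 \right)}} = \frac{1}{\left(\left(-282813 + 147972\right) - 201179\right) - \left(-156919 - 21025\right)} = \frac{1}{\left(-134841 - 201179\right) + \left(21025 + 13195 + 55419 + 88305\right)} = \frac{1}{-336020 + 177944} = \frac{1}{-158076} = - \frac{1}{158076}$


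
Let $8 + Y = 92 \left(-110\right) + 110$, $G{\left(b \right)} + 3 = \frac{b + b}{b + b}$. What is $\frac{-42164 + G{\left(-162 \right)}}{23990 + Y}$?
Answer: $- \frac{21083}{6986} \approx -3.0179$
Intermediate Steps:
$G{\left(b \right)} = -2$ ($G{\left(b \right)} = -3 + \frac{b + b}{b + b} = -3 + \frac{2 b}{2 b} = -3 + 2 b \frac{1}{2 b} = -3 + 1 = -2$)
$Y = -10018$ ($Y = -8 + \left(92 \left(-110\right) + 110\right) = -8 + \left(-10120 + 110\right) = -8 - 10010 = -10018$)
$\frac{-42164 + G{\left(-162 \right)}}{23990 + Y} = \frac{-42164 - 2}{23990 - 10018} = - \frac{42166}{13972} = \left(-42166\right) \frac{1}{13972} = - \frac{21083}{6986}$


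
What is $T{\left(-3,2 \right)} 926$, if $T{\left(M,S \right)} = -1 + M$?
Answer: $-3704$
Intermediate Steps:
$T{\left(-3,2 \right)} 926 = \left(-1 - 3\right) 926 = \left(-4\right) 926 = -3704$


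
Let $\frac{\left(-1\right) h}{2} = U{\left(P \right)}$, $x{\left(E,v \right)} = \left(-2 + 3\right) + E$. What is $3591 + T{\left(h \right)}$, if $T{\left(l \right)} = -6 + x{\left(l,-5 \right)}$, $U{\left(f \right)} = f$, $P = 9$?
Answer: $3568$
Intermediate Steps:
$x{\left(E,v \right)} = 1 + E$
$h = -18$ ($h = \left(-2\right) 9 = -18$)
$T{\left(l \right)} = -5 + l$ ($T{\left(l \right)} = -6 + \left(1 + l\right) = -5 + l$)
$3591 + T{\left(h \right)} = 3591 - 23 = 3568$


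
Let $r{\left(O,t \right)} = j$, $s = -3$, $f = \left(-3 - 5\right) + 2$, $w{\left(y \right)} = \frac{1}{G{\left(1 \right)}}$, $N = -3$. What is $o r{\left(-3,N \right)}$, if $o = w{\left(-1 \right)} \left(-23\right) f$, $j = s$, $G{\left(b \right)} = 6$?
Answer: $-69$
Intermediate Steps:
$w{\left(y \right)} = \frac{1}{6}$
$f = -6$ ($f = -8 + 2 = -6$)
$j = -3$
$r{\left(O,t \right)} = -3$
$o = 23$ ($o = \frac{1}{6} \left(-23\right) \left(-6\right) = \left(- \frac{23}{6}\right) \left(-6\right) = 23$)
$o r{\left(-3,N \right)} = 23 \left(-3\right) = -69$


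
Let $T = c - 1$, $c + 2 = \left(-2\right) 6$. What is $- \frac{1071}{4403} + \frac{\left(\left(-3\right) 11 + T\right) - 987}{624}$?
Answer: $- \frac{14637}{7696} \approx -1.9019$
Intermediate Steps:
$c = -14$ ($c = -2 - 12 = -14$)
$T = -15$ ($T = -14 - 1 = -15$)
$- \frac{1071}{4403} + \frac{\left(\left(-3\right) 11 + T\right) - 987}{624} = - \frac{1071}{4403} + \frac{\left(\left(-3\right) 11 - 15\right) - 987}{624} = \left(-1071\right) \frac{1}{4403} + \left(\left(-33 - 15\right) - 987\right) \frac{1}{624} = - \frac{9}{37} + \left(-48 - 987\right) \frac{1}{624} = - \frac{9}{37} - \frac{345}{208} = - \frac{14637}{7696}$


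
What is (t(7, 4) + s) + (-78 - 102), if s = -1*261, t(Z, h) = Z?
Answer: -434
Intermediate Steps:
s = -261
(t(7, 4) + s) + (-78 - 102) = (7 - 261) + (-78 - 102) = -254 - 180 = -434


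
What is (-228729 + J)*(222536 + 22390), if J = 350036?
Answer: 29711238282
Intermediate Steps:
(-228729 + J)*(222536 + 22390) = (-228729 + 350036)*(222536 + 22390) = 121307*244926 = 29711238282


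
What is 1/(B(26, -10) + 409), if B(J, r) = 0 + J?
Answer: 1/435 ≈ 0.0022989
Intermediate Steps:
B(J, r) = J
1/(B(26, -10) + 409) = 1/(26 + 409) = 1/435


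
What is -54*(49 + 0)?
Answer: -2646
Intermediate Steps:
-54*(49 + 0) = -54*49 = -2646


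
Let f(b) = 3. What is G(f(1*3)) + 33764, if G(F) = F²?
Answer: 33773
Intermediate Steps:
G(f(1*3)) + 33764 = 3² + 33764 = 9 + 33764 = 33773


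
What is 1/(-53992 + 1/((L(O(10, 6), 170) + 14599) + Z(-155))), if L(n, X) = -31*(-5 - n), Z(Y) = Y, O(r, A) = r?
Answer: -14909/804966727 ≈ -1.8521e-5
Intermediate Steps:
L(n, X) = 155 + 31*n
1/(-53992 + 1/((L(O(10, 6), 170) + 14599) + Z(-155))) = 1/(-53992 + 1/(((155 + 31*10) + 14599) - 155)) = 1/(-53992 + 1/(((155 + 310) + 14599) - 155)) = 1/(-53992 + 1/((465 + 14599) - 155)) = 1/(-53992 + 1/(15064 - 155)) = 1/(-53992 + 1/14909) = 1/(-804966727/14909) = -14909/804966727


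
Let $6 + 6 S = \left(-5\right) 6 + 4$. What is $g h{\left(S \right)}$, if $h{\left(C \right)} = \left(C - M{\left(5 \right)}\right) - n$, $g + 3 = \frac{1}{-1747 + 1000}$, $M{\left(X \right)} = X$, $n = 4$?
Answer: $\frac{96406}{2241} \approx 43.019$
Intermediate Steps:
$g = - \frac{2242}{747}$ ($g = -3 + \frac{1}{-1747 + 1000} = -3 + \frac{1}{-747} = -3 - \frac{1}{747} = - \frac{2242}{747} \approx -3.0013$)
$S = - \frac{16}{3}$ ($S = -1 + \frac{\left(-5\right) 6 + 4}{6} = -1 + \frac{-30 + 4}{6} = -1 + \frac{1}{6} \left(-26\right) = -1 - \frac{13}{3} = - \frac{16}{3} \approx -5.3333$)
$h{\left(C \right)} = -9 + C$ ($h{\left(C \right)} = \left(C - 5\right) - 4 = \left(-5 + C\right) - 4 = -9 + C$)
$g h{\left(S \right)} = - \frac{2242 \left(-9 - \frac{16}{3}\right)}{747} = \left(- \frac{2242}{747}\right) \left(- \frac{43}{3}\right) = \frac{96406}{2241}$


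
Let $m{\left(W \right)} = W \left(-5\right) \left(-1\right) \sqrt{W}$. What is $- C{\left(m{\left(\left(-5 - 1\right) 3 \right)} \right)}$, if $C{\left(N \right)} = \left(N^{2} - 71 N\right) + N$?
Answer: $145800 - 18900 i \sqrt{2} \approx 1.458 \cdot 10^{5} - 26729.0 i$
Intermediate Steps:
$m{\left(W \right)} = 5 W^{\frac{3}{2}}$ ($m{\left(W \right)} = - 5 W \left(-1\right) \sqrt{W} = 5 W \sqrt{W} = 5 W^{\frac{3}{2}}$)
$C{\left(N \right)} = N^{2} - 70 N$
$- C{\left(m{\left(\left(-5 - 1\right) 3 \right)} \right)} = - 5 \left(\left(-5 - 1\right) 3\right)^{\frac{3}{2}} \left(-70 + 5 \left(\left(-5 - 1\right) 3\right)^{\frac{3}{2}}\right) = - 5 \left(\left(-6\right) 3\right)^{\frac{3}{2}} \left(-70 + 5 \left(\left(-6\right) 3\right)^{\frac{3}{2}}\right) = - 5 \left(-18\right)^{\frac{3}{2}} \left(-70 + 5 \left(-18\right)^{\frac{3}{2}}\right) = - 5 \left(- 54 i \sqrt{2}\right) \left(-70 + 5 \left(- 54 i \sqrt{2}\right)\right) = - - 270 i \sqrt{2} \left(-70 - 270 i \sqrt{2}\right) = - \left(-270\right) i \sqrt{2} \left(-70 - 270 i \sqrt{2}\right) = 270 i \sqrt{2} \left(-70 - 270 i \sqrt{2}\right)$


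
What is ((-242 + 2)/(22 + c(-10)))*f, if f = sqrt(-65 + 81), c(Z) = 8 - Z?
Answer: -24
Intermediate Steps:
f = 4 (f = sqrt(16) = 4)
((-242 + 2)/(22 + c(-10)))*f = ((-242 + 2)/(22 + (8 - 1*(-10))))*4 = -240/(22 + (8 + 10))*4 = -240/(22 + 18)*4 = -240/40*4 = -240*1/40*4 = -6*4 = -24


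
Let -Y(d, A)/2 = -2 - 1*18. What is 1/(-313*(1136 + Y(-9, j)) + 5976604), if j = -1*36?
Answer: 1/5608516 ≈ 1.7830e-7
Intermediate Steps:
j = -36
Y(d, A) = 40 (Y(d, A) = -2*(-2 - 1*18) = -2*(-2 - 18) = -2*(-20) = 40)
1/(-313*(1136 + Y(-9, j)) + 5976604) = 1/(-313*(1136 + 40) + 5976604) = 1/(-313*1176 + 5976604) = 1/(-368088 + 5976604) = 1/5608516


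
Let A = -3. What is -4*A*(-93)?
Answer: -1116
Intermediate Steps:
-4*A*(-93) = -4*(-3)*(-93) = 12*(-93) = -1116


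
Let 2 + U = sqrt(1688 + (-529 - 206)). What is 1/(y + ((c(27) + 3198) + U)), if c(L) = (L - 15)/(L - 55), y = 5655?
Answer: 433678/3838251419 - 49*sqrt(953)/3838251419 ≈ 0.00011259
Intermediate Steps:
U = -2 + sqrt(953) (U = -2 + sqrt(1688 + (-529 - 206)) = -2 + sqrt(1688 - 735) = -2 + sqrt(953) ≈ 28.871)
c(L) = (-15 + L)/(-55 + L)
1/(y + ((c(27) + 3198) + U)) = 1/(5655 + (((-15 + 27)/(-55 + 27) + 3198) + (-2 + sqrt(953)))) = 1/(5655 + ((12/(-28) + 3198) + (-2 + sqrt(953)))) = 1/(5655 + ((-1/28*12 + 3198) + (-2 + sqrt(953)))) = 1/(5655 + ((-3/7 + 3198) + (-2 + sqrt(953)))) = 1/(5655 + (22383/7 + (-2 + sqrt(953)))) = 1/(5655 + (22369/7 + sqrt(953))) = 1/(61954/7 + sqrt(953))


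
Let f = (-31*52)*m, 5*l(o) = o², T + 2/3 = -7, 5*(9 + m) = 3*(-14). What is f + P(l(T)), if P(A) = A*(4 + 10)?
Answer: 1269602/45 ≈ 28213.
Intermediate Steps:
m = -87/5 (m = -9 + (3*(-14))/5 = -9 + (⅕)*(-42) = -9 - 42/5 = -87/5 ≈ -17.400)
T = -23/3 (T = -⅔ - 7 = -23/3 ≈ -7.6667)
l(o) = o²/5
P(A) = 14*A (P(A) = A*14 = 14*A)
f = 140244/5 (f = -31*52*(-87/5) = -1612*(-87/5) = 140244/5 ≈ 28049.)
f + P(l(T)) = 140244/5 + 14*((-23/3)²/5) = 140244/5 + 14*((⅕)*(529/9)) = 140244/5 + 14*(529/45) = 140244/5 + 7406/45 = 1269602/45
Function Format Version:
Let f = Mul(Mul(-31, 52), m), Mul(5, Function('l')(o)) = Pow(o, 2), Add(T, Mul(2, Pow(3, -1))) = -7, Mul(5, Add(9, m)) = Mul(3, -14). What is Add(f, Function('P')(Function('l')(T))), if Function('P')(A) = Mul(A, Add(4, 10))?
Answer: Rational(1269602, 45) ≈ 28213.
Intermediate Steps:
m = Rational(-87, 5) (m = Add(-9, Mul(Rational(1, 5), Mul(3, -14))) = Add(-9, Mul(Rational(1, 5), -42)) = Add(-9, Rational(-42, 5)) = Rational(-87, 5) ≈ -17.400)
T = Rational(-23, 3) (T = Add(Rational(-2, 3), -7) = Rational(-23, 3) ≈ -7.6667)
Function('l')(o) = Mul(Rational(1, 5), Pow(o, 2))
Function('P')(A) = Mul(14, A) (Function('P')(A) = Mul(A, 14) = Mul(14, A))
f = Rational(140244, 5) (f = Mul(Mul(-31, 52), Rational(-87, 5)) = Mul(-1612, Rational(-87, 5)) = Rational(140244, 5) ≈ 28049.)
Add(f, Function('P')(Function('l')(T))) = Add(Rational(140244, 5), Mul(14, Mul(Rational(1, 5), Pow(Rational(-23, 3), 2)))) = Add(Rational(140244, 5), Mul(14, Mul(Rational(1, 5), Rational(529, 9)))) = Add(Rational(140244, 5), Mul(14, Rational(529, 45))) = Add(Rational(140244, 5), Rational(7406, 45)) = Rational(1269602, 45)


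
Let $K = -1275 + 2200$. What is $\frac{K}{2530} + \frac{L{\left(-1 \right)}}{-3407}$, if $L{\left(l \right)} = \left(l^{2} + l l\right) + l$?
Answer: $\frac{629789}{1723942} \approx 0.36532$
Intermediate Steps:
$K = 925$
$L{\left(l \right)} = l + 2 l^{2}$ ($L{\left(l \right)} = \left(l^{2} + l^{2}\right) + l = 2 l^{2} + l = l + 2 l^{2}$)
$\frac{K}{2530} + \frac{L{\left(-1 \right)}}{-3407} = \frac{925}{2530} + \frac{\left(-1\right) \left(1 + 2 \left(-1\right)\right)}{-3407} = 925 \cdot \frac{1}{2530} + - (1 - 2) \left(- \frac{1}{3407}\right) = \frac{185}{506} + \left(-1\right) \left(-1\right) \left(- \frac{1}{3407}\right) = \frac{185}{506} + 1 \left(- \frac{1}{3407}\right) = \frac{185}{506} - \frac{1}{3407} = \frac{629789}{1723942}$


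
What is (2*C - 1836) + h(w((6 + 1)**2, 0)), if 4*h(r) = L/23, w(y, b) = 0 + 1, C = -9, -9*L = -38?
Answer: -767537/414 ≈ -1854.0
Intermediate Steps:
L = 38/9 (L = -1/9*(-38) = 38/9 ≈ 4.2222)
w(y, b) = 1
h(r) = 19/414 (h(r) = ((38/9)/23)/4 = ((38/9)*(1/23))/4 = (1/4)*(38/207) = 19/414)
(2*C - 1836) + h(w((6 + 1)**2, 0)) = (2*(-9) - 1836) + 19/414 = (-18 - 1836) + 19/414 = -1854 + 19/414 = -767537/414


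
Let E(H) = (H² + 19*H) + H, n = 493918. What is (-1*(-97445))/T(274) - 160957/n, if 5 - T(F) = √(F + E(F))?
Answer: -50731065587/7982208798 - 19489*√80830/16161 ≈ -349.21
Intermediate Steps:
E(H) = H² + 20*H
T(F) = 5 - √(F + F*(20 + F))
(-1*(-97445))/T(274) - 160957/n = (-1*(-97445))/(5 - √(274*(21 + 274))) - 160957/493918 = 97445/(5 - √(274*295)) - 160957*1/493918 = 97445/(5 - √80830) - 160957/493918 = -160957/493918 + 97445/(5 - √80830)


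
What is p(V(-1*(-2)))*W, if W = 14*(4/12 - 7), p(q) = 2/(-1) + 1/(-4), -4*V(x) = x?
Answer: 210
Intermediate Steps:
V(x) = -x/4
p(q) = -9/4 (p(q) = 2*(-1) + 1*(-¼) = -2 - ¼ = -9/4)
W = -280/3 (W = 14*(4*(1/12) - 7) = 14*(⅓ - 7) = 14*(-20/3) = -280/3 ≈ -93.333)
p(V(-1*(-2)))*W = -9/4*(-280/3) = 210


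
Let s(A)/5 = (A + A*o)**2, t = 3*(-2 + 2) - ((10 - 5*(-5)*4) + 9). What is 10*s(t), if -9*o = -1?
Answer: 70805000/81 ≈ 8.7414e+5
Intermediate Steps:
o = 1/9 (o = -1/9*(-1) = 1/9 ≈ 0.11111)
t = -119 (t = 3*0 - ((10 + 25*4) + 9) = 0 - ((10 + 100) + 9) = 0 - (110 + 9) = 0 - 1*119 = 0 - 119 = -119)
s(A) = 500*A**2/81 (s(A) = 5*(A + A*(1/9))**2 = 5*(A + A/9)**2 = 5*(10*A/9)**2 = 5*(100*A**2/81) = 500*A**2/81)
10*s(t) = 10*((500/81)*(-119)**2) = 10*((500/81)*14161) = 10*(7080500/81) = 70805000/81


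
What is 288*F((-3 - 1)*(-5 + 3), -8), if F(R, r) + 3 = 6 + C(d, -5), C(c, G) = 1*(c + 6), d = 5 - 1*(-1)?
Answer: 4320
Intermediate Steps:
d = 6 (d = 5 + 1 = 6)
C(c, G) = 6 + c (C(c, G) = 1*(6 + c) = 6 + c)
F(R, r) = 15 (F(R, r) = -3 + (6 + (6 + 6)) = -3 + (6 + 12) = -3 + 18 = 15)
288*F((-3 - 1)*(-5 + 3), -8) = 288*15 = 4320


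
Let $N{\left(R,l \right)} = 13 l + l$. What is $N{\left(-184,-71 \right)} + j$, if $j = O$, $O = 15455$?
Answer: $14461$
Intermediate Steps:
$j = 15455$
$N{\left(R,l \right)} = 14 l$
$N{\left(-184,-71 \right)} + j = 14 \left(-71\right) + 15455 = -994 + 15455 = 14461$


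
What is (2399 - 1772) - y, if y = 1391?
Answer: -764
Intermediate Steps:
(2399 - 1772) - y = (2399 - 1772) - 1*1391 = 627 - 1391 = -764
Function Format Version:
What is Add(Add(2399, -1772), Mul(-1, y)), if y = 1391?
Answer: -764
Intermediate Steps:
Add(Add(2399, -1772), Mul(-1, y)) = Add(Add(2399, -1772), Mul(-1, 1391)) = Add(627, -1391) = -764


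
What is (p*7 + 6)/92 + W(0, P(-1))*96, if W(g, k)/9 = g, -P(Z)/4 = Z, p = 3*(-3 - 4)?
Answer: -141/92 ≈ -1.5326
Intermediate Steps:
p = -21 (p = 3*(-7) = -21)
P(Z) = -4*Z
W(g, k) = 9*g
(p*7 + 6)/92 + W(0, P(-1))*96 = (-21*7 + 6)/92 + (9*0)*96 = (-147 + 6)*(1/92) + 0*96 = -141*1/92 + 0 = -141/92 + 0 = -141/92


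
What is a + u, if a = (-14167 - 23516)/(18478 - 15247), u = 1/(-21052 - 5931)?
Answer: -112978180/9686897 ≈ -11.663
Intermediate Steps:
u = -1/26983 (u = 1/(-26983) = -1/26983 ≈ -3.7060e-5)
a = -4187/359 (a = -37683/3231 = -37683*1/3231 = -4187/359 ≈ -11.663)
a + u = -4187/359 - 1/26983 = -112978180/9686897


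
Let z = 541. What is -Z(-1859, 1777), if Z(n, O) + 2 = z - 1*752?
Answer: 213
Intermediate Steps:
Z(n, O) = -213 (Z(n, O) = -2 + (541 - 1*752) = -2 + (541 - 752) = -2 - 211 = -213)
-Z(-1859, 1777) = -1*(-213) = 213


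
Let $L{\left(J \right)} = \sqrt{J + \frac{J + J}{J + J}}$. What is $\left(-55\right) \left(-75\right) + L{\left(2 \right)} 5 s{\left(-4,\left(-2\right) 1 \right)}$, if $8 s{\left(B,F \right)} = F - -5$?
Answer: $4125 + \frac{15 \sqrt{3}}{8} \approx 4128.3$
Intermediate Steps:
$L{\left(J \right)} = \sqrt{1 + J}$ ($L{\left(J \right)} = \sqrt{J + \frac{2 J}{2 J}} = \sqrt{J + 2 J \frac{1}{2 J}} = \sqrt{J + 1} = \sqrt{1 + J}$)
$s{\left(B,F \right)} = \frac{5}{8} + \frac{F}{8}$ ($s{\left(B,F \right)} = \frac{F - -5}{8} = \frac{F + 5}{8} = \frac{5 + F}{8} = \frac{5}{8} + \frac{F}{8}$)
$\left(-55\right) \left(-75\right) + L{\left(2 \right)} 5 s{\left(-4,\left(-2\right) 1 \right)} = \left(-55\right) \left(-75\right) + \sqrt{1 + 2} \cdot 5 \left(\frac{5}{8} + \frac{\left(-2\right) 1}{8}\right) = 4125 + \sqrt{3} \cdot 5 \left(\frac{5}{8} + \frac{1}{8} \left(-2\right)\right) = 4125 + 5 \sqrt{3} \left(\frac{5}{8} - \frac{1}{4}\right) = 4125 + 5 \sqrt{3} \cdot \frac{3}{8} = 4125 + \frac{15 \sqrt{3}}{8}$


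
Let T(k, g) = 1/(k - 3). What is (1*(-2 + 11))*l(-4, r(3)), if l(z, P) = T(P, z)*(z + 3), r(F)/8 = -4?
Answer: 9/35 ≈ 0.25714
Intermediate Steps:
T(k, g) = 1/(-3 + k)
r(F) = -32 (r(F) = 8*(-4) = -32)
l(z, P) = (3 + z)/(-3 + P) (l(z, P) = (z + 3)/(-3 + P) = (3 + z)/(-3 + P))
(1*(-2 + 11))*l(-4, r(3)) = (1*(-2 + 11))*((3 - 4)/(-3 - 32)) = (1*9)*(-1/(-35)) = 9*(-1/35*(-1)) = 9*(1/35) = 9/35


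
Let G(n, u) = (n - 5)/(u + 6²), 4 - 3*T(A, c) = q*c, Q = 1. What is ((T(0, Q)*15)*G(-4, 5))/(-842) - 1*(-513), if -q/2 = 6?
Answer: 8855253/17261 ≈ 513.02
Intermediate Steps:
q = -12 (q = -2*6 = -12)
T(A, c) = 4/3 + 4*c (T(A, c) = 4/3 - (-4)*c = 4/3 + 4*c)
G(n, u) = (-5 + n)/(36 + u) (G(n, u) = (-5 + n)/(u + 36) = (-5 + n)/(36 + u))
((T(0, Q)*15)*G(-4, 5))/(-842) - 1*(-513) = (((4/3 + 4*1)*15)*((-5 - 4)/(36 + 5)))/(-842) - 1*(-513) = (((4/3 + 4)*15)*(-9/41))*(-1/842) + 513 = (((16/3)*15)*((1/41)*(-9)))*(-1/842) + 513 = (80*(-9/41))*(-1/842) + 513 = -720/41*(-1/842) + 513 = 360/17261 + 513 = 8855253/17261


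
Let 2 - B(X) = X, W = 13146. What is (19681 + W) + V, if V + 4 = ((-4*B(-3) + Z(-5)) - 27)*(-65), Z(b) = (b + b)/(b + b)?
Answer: 35813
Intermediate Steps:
B(X) = 2 - X
Z(b) = 1 (Z(b) = (2*b)/((2*b)) = (2*b)*(1/(2*b)) = 1)
V = 2986 (V = -4 + ((-4*(2 - 1*(-3)) + 1) - 27)*(-65) = -4 + ((-4*(2 + 3) + 1) - 27)*(-65) = -4 + ((-4*5 + 1) - 27)*(-65) = -4 + ((-20 + 1) - 27)*(-65) = -4 + (-19 - 27)*(-65) = -4 - 46*(-65) = -4 + 2990 = 2986)
(19681 + W) + V = (19681 + 13146) + 2986 = 32827 + 2986 = 35813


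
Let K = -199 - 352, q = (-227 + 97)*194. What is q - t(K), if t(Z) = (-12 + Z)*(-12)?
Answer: -31976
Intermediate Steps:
q = -25220 (q = -130*194 = -25220)
K = -551
t(Z) = 144 - 12*Z
q - t(K) = -25220 - (144 - 12*(-551)) = -25220 - (144 + 6612) = -25220 - 1*6756 = -25220 - 6756 = -31976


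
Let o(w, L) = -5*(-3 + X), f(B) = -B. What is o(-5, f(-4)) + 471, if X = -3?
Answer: 501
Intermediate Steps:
o(w, L) = 30 (o(w, L) = -5*(-3 - 3) = -5*(-6) = 30)
o(-5, f(-4)) + 471 = 30 + 471 = 501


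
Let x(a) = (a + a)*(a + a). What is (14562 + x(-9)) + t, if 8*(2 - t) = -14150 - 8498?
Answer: 17719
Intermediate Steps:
x(a) = 4*a**2 (x(a) = (2*a)*(2*a) = 4*a**2)
t = 2833 (t = 2 - (-14150 - 8498)/8 = 2 - 1/8*(-22648) = 2 + 2831 = 2833)
(14562 + x(-9)) + t = (14562 + 4*(-9)**2) + 2833 = (14562 + 4*81) + 2833 = (14562 + 324) + 2833 = 14886 + 2833 = 17719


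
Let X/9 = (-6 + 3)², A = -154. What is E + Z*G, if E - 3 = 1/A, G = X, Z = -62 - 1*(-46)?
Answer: -199123/154 ≈ -1293.0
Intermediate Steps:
Z = -16 (Z = -62 + 46 = -16)
X = 81 (X = 9*(-6 + 3)² = 9*(-3)² = 9*9 = 81)
G = 81
E = 461/154 (E = 3 + 1/(-154) = 3 - 1/154 = 461/154 ≈ 2.9935)
E + Z*G = 461/154 - 16*81 = 461/154 - 1296 = -199123/154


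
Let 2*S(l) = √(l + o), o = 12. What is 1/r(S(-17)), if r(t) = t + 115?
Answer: 92/10581 - 2*I*√5/52905 ≈ 0.0086948 - 8.4531e-5*I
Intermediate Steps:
S(l) = √(12 + l)/2 (S(l) = √(l + 12)/2 = √(12 + l)/2)
r(t) = 115 + t
1/r(S(-17)) = 1/(115 + √(12 - 17)/2) = 1/(115 + √(-5)/2) = 1/(115 + (I*√5)/2) = 1/(115 + I*√5/2)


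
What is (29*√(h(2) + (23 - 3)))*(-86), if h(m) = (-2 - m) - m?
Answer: -2494*√14 ≈ -9331.7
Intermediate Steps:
h(m) = -2 - 2*m
(29*√(h(2) + (23 - 3)))*(-86) = (29*√((-2 - 2*2) + (23 - 3)))*(-86) = (29*√((-2 - 4) + 20))*(-86) = (29*√(-6 + 20))*(-86) = (29*√14)*(-86) = -2494*√14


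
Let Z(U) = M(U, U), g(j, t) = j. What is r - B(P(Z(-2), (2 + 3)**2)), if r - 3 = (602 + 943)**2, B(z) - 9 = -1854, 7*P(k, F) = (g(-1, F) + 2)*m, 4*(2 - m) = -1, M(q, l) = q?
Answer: 2388873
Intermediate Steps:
m = 9/4 (m = 2 - 1/4*(-1) = 2 + 1/4 = 9/4 ≈ 2.2500)
Z(U) = U
P(k, F) = 9/28 (P(k, F) = ((-1 + 2)*(9/4))/7 = (1*(9/4))/7 = (1/7)*(9/4) = 9/28)
B(z) = -1845 (B(z) = 9 - 1854 = -1845)
r = 2387028 (r = 3 + (602 + 943)**2 = 3 + 1545**2 = 3 + 2387025 = 2387028)
r - B(P(Z(-2), (2 + 3)**2)) = 2387028 - 1*(-1845) = 2387028 + 1845 = 2388873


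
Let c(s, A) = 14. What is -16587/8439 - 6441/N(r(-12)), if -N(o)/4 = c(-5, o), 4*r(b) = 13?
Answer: 183597/1624 ≈ 113.05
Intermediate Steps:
r(b) = 13/4 (r(b) = (1/4)*13 = 13/4)
N(o) = -56 (N(o) = -4*14 = -56)
-16587/8439 - 6441/N(r(-12)) = -16587/8439 - 6441/(-56) = -16587*1/8439 - 6441*(-1/56) = -57/29 + 6441/56 = 183597/1624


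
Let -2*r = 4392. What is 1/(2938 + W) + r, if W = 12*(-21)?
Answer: -5898455/2686 ≈ -2196.0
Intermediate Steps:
r = -2196 (r = -1/2*4392 = -2196)
W = -252
1/(2938 + W) + r = 1/(2938 - 252) - 2196 = 1/2686 - 2196 = -5898455/2686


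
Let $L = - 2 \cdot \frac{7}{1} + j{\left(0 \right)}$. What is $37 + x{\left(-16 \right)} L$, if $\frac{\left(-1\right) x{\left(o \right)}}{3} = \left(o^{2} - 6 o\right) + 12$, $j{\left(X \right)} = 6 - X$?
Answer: $8773$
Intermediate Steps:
$L = -8$ ($L = - 2 \cdot \frac{7}{1} + \left(6 - 0\right) = - 2 \cdot 7 \cdot 1 + \left(6 + 0\right) = \left(-2\right) 7 + 6 = -14 + 6 = -8$)
$x{\left(o \right)} = -36 - 3 o^{2} + 18 o$ ($x{\left(o \right)} = - 3 \left(\left(o^{2} - 6 o\right) + 12\right) = - 3 \left(12 + o^{2} - 6 o\right) = -36 - 3 o^{2} + 18 o$)
$37 + x{\left(-16 \right)} L = 37 + \left(-36 - 3 \left(-16\right)^{2} + 18 \left(-16\right)\right) \left(-8\right) = 37 + \left(-36 - 768 - 288\right) \left(-8\right) = 37 - -8736 = 37 + 8736 = 8773$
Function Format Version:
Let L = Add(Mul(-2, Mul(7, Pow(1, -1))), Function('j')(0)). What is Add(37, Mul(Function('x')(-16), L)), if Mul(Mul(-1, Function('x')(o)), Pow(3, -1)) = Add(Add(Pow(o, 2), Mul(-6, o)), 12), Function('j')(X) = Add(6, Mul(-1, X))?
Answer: 8773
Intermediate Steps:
L = -8 (L = Add(Mul(-2, Mul(7, Pow(1, -1))), Add(6, Mul(-1, 0))) = Add(Mul(-2, Mul(7, 1)), Add(6, 0)) = Add(Mul(-2, 7), 6) = Add(-14, 6) = -8)
Function('x')(o) = Add(-36, Mul(-3, Pow(o, 2)), Mul(18, o)) (Function('x')(o) = Mul(-3, Add(Add(Pow(o, 2), Mul(-6, o)), 12)) = Mul(-3, Add(12, Pow(o, 2), Mul(-6, o))) = Add(-36, Mul(-3, Pow(o, 2)), Mul(18, o)))
Add(37, Mul(Function('x')(-16), L)) = Add(37, Mul(Add(-36, Mul(-3, Pow(-16, 2)), Mul(18, -16)), -8)) = Add(37, Mul(Add(-36, Mul(-3, 256), -288), -8)) = Add(37, Mul(Add(-36, -768, -288), -8)) = Add(37, Mul(-1092, -8)) = Add(37, 8736) = 8773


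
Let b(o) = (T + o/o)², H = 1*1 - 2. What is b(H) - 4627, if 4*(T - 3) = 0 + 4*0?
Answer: -4611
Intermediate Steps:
H = -1 (H = 1 - 2 = -1)
T = 3 (T = 3 + (0 + 4*0)/4 = 3 + (0 + 0)/4 = 3 + (¼)*0 = 3 + 0 = 3)
b(o) = 16 (b(o) = (3 + o/o)² = (3 + 1)² = 4² = 16)
b(H) - 4627 = 16 - 4627 = -4611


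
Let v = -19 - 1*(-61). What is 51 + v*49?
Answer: 2109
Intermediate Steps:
v = 42 (v = -19 + 61 = 42)
51 + v*49 = 51 + 42*49 = 51 + 2058 = 2109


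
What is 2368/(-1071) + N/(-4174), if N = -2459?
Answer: -7250443/4470354 ≈ -1.6219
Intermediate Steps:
2368/(-1071) + N/(-4174) = 2368/(-1071) - 2459/(-4174) = 2368*(-1/1071) - 2459*(-1/4174) = -2368/1071 + 2459/4174 = -7250443/4470354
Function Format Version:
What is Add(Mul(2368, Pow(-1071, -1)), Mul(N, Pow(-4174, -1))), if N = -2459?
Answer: Rational(-7250443, 4470354) ≈ -1.6219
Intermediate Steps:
Add(Mul(2368, Pow(-1071, -1)), Mul(N, Pow(-4174, -1))) = Add(Mul(2368, Pow(-1071, -1)), Mul(-2459, Pow(-4174, -1))) = Add(Mul(2368, Rational(-1, 1071)), Mul(-2459, Rational(-1, 4174))) = Add(Rational(-2368, 1071), Rational(2459, 4174)) = Rational(-7250443, 4470354)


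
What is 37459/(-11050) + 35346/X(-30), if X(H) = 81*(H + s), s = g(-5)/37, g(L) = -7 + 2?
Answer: -1188954779/66532050 ≈ -17.870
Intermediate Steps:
g(L) = -5
s = -5/37 ≈ -0.13514
X(H) = -405/37 + 81*H (X(H) = 81*(H - 5/37) = 81*(-5/37 + H) = -405/37 + 81*H)
37459/(-11050) + 35346/X(-30) = 37459/(-11050) + 35346/(-405/37 + 81*(-30)) = 37459*(-1/11050) + 35346/(-405/37 - 2430) = -37459/11050 + 35346/(-90315/37) = -37459/11050 + 35346*(-37/90315) = -37459/11050 - 435934/30105 = -1188954779/66532050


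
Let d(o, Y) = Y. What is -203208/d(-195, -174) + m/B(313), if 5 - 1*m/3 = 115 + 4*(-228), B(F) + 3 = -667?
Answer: 11310893/9715 ≈ 1164.3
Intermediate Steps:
B(F) = -670 (B(F) = -3 - 667 = -670)
m = 2406 (m = 15 - 3*(115 + 4*(-228)) = 15 - 3*(115 - 912) = 15 - 3*(-797) = 15 + 2391 = 2406)
-203208/d(-195, -174) + m/B(313) = -203208/(-174) + 2406/(-670) = -203208*(-1/174) + 2406*(-1/670) = 33868/29 - 1203/335 = 11310893/9715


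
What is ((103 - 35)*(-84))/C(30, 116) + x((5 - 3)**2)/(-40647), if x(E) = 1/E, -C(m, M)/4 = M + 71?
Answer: 13657381/1788468 ≈ 7.6364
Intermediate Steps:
C(m, M) = -284 - 4*M (C(m, M) = -4*(M + 71) = -4*(71 + M) = -284 - 4*M)
((103 - 35)*(-84))/C(30, 116) + x((5 - 3)**2)/(-40647) = ((103 - 35)*(-84))/(-284 - 4*116) + 1/((5 - 3)**2*(-40647)) = (68*(-84))/(-284 - 464) - 1/40647/2**2 = -5712/(-748) - 1/40647/4 = -5712*(-1/748) + (1/4)*(-1/40647) = 84/11 - 1/162588 = 13657381/1788468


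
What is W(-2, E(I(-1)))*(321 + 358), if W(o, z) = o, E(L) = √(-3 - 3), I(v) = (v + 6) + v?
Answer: -1358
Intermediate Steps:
I(v) = 6 + 2*v (I(v) = (6 + v) + v = 6 + 2*v)
E(L) = I*√6 (E(L) = √(-6) = I*√6)
W(-2, E(I(-1)))*(321 + 358) = -2*(321 + 358) = -2*679 = -1358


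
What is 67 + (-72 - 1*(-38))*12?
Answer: -341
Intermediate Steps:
67 + (-72 - 1*(-38))*12 = 67 + (-72 + 38)*12 = 67 - 34*12 = 67 - 408 = -341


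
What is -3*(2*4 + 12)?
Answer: -60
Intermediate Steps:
-3*(2*4 + 12) = -3*(8 + 12) = -3*20 = -60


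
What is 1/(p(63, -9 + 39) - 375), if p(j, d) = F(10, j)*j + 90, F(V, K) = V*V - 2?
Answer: 1/5889 ≈ 0.00016981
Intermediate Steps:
F(V, K) = -2 + V² (F(V, K) = V² - 2 = -2 + V²)
p(j, d) = 90 + 98*j (p(j, d) = (-2 + 10²)*j + 90 = (-2 + 100)*j + 90 = 98*j + 90 = 90 + 98*j)
1/(p(63, -9 + 39) - 375) = 1/((90 + 98*63) - 375) = 1/((90 + 6174) - 375) = 1/(6264 - 375) = 1/5889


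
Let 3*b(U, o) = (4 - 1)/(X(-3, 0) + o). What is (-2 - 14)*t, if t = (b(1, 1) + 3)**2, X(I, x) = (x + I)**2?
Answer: -3844/25 ≈ -153.76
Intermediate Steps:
X(I, x) = (I + x)**2
b(U, o) = 1/(9 + o) (b(U, o) = ((4 - 1)/((-3 + 0)**2 + o))/3 = (3/((-3)**2 + o))/3 = (3/(9 + o))/3 = 1/(9 + o))
t = 961/100 (t = (1/(9 + 1) + 3)**2 = (1/10 + 3)**2 = (31/10)**2 = 961/100 ≈ 9.6100)
(-2 - 14)*t = (-2 - 14)*(961/100) = -16*961/100 = -3844/25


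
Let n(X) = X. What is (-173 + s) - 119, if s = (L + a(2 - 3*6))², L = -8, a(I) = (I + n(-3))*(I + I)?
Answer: 359708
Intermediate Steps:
a(I) = 2*I*(-3 + I) (a(I) = (I - 3)*(I + I) = (-3 + I)*(2*I) = 2*I*(-3 + I))
s = 360000 (s = (-8 + 2*(2 - 3*6)*(-3 + (2 - 3*6)))² = (-8 + 2*(2 - 18)*(-3 + (2 - 18)))² = (-8 + 2*(-16)*(-3 - 16))² = (-8 + 2*(-16)*(-19))² = (-8 + 608)² = 600² = 360000)
(-173 + s) - 119 = (-173 + 360000) - 119 = 359827 - 119 = 359708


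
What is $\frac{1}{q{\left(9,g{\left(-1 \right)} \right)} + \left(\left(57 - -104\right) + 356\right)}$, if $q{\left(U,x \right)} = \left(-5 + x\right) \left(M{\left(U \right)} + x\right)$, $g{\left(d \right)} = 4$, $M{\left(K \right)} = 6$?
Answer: $\frac{1}{507} \approx 0.0019724$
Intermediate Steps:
$q{\left(U,x \right)} = \left(-5 + x\right) \left(6 + x\right)$
$\frac{1}{q{\left(9,g{\left(-1 \right)} \right)} + \left(\left(57 - -104\right) + 356\right)} = \frac{1}{\left(-30 + 4 + 4^{2}\right) + \left(\left(57 - -104\right) + 356\right)} = \frac{1}{\left(-30 + 4 + 16\right) + \left(\left(57 + 104\right) + 356\right)} = \frac{1}{-10 + \left(161 + 356\right)} = \frac{1}{-10 + 517} = \frac{1}{507}$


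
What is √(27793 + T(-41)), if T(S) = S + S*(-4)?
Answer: 2*√6979 ≈ 167.08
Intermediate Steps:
T(S) = -3*S (T(S) = S - 4*S = -3*S)
√(27793 + T(-41)) = √(27793 - 3*(-41)) = √(27793 + 123) = √27916 = 2*√6979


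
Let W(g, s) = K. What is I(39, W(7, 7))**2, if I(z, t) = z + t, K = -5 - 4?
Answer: 900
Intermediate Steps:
K = -9
W(g, s) = -9
I(z, t) = t + z
I(39, W(7, 7))**2 = (-9 + 39)**2 = 30**2 = 900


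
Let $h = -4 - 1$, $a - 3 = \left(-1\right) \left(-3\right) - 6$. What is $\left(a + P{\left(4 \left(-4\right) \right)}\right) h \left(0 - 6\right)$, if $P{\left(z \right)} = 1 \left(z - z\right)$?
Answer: $0$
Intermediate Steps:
$a = 0$ ($a = 3 - 3 = 0$)
$h = -5$
$P{\left(z \right)} = 0$ ($P{\left(z \right)} = 1 \cdot 0 = 0$)
$\left(a + P{\left(4 \left(-4\right) \right)}\right) h \left(0 - 6\right) = \left(0 + 0\right) \left(- 5 \left(0 - 6\right)\right) = 0 \left(\left(-5\right) \left(-6\right)\right) = 0 \cdot 30 = 0$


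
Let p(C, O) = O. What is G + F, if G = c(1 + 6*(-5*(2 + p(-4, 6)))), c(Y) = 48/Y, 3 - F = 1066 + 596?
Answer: -396549/239 ≈ -1659.2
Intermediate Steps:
F = -1659 (F = 3 - (1066 + 596) = 3 - 1*1662 = 3 - 1662 = -1659)
G = -48/239 (G = 48/(1 + 6*(-5*(2 + 6))) = 48/(1 + 6*(-5*8)) = 48/(1 + 6*(-40)) = 48/(1 - 240) = 48/(-239) = 48*(-1/239) = -48/239 ≈ -0.20084)
G + F = -48/239 - 1659 = -396549/239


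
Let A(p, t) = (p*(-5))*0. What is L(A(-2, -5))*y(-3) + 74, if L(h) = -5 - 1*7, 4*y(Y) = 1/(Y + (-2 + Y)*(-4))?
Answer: 1255/17 ≈ 73.823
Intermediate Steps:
y(Y) = 1/(4*(8 - 3*Y)) (y(Y) = 1/(4*(Y + (-2 + Y)*(-4))) = 1/(4*(Y + (8 - 4*Y))) = 1/(4*(8 - 3*Y)))
A(p, t) = 0 (A(p, t) = -5*p*0 = 0)
L(h) = -12 (L(h) = -5 - 7 = -12)
L(A(-2, -5))*y(-3) + 74 = -(-12)/(-32 + 12*(-3)) + 74 = -(-12)/(-32 - 36) + 74 = -(-12)/(-68) + 74 = -(-12)*(-1)/68 + 74 = -12*1/68 + 74 = -3/17 + 74 = 1255/17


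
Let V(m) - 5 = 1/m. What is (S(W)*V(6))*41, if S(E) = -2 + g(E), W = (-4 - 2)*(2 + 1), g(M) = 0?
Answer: -1271/3 ≈ -423.67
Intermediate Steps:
W = -18 (W = -6*3 = -18)
V(m) = 5 + 1/m
S(E) = -2 (S(E) = -2 + 0 = -2)
(S(W)*V(6))*41 = -2*(5 + 1/6)*41 = -2*31/6*41 = -31/3*41 = -1271/3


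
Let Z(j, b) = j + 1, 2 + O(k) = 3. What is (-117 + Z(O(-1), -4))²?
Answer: 13225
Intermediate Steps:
O(k) = 1 (O(k) = -2 + 3 = 1)
Z(j, b) = 1 + j
(-117 + Z(O(-1), -4))² = (-117 + (1 + 1))² = (-117 + 2)² = (-115)² = 13225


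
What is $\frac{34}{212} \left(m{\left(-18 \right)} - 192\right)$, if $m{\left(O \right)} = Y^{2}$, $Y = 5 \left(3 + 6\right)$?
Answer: $\frac{31161}{106} \approx 293.97$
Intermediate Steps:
$Y = 45$ ($Y = 5 \cdot 9 = 45$)
$m{\left(O \right)} = 2025$ ($m{\left(O \right)} = 45^{2} = 2025$)
$\frac{34}{212} \left(m{\left(-18 \right)} - 192\right) = \frac{34}{212} \left(2025 - 192\right) = 34 \cdot \frac{1}{212} \cdot 1833 = \frac{17}{106} \cdot 1833 = \frac{31161}{106}$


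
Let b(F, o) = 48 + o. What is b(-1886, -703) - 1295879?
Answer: -1296534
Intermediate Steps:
b(-1886, -703) - 1295879 = (48 - 703) - 1295879 = -655 - 1295879 = -1296534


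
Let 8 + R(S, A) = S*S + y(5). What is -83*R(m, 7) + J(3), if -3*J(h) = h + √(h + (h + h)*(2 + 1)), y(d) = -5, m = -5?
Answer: -997 - √21/3 ≈ -998.53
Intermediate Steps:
J(h) = -h/3 - √7*√h/3 (J(h) = -(h + √(h + (h + h)*(2 + 1)))/3 = -(h + √(h + (2*h)*3))/3 = -(h + √(h + 6*h))/3 = -(h + √(7*h))/3 = -(h + √7*√h)/3 = -h/3 - √7*√h/3)
R(S, A) = -13 + S² (R(S, A) = -8 + (S*S - 5) = -8 + (S² - 5) = -8 + (-5 + S²) = -13 + S²)
-83*R(m, 7) + J(3) = -83*(-13 + (-5)²) + (-⅓*3 - √7*√3/3) = -83*(-13 + 25) + (-1 - √21/3) = -83*12 + (-1 - √21/3) = -996 + (-1 - √21/3) = -997 - √21/3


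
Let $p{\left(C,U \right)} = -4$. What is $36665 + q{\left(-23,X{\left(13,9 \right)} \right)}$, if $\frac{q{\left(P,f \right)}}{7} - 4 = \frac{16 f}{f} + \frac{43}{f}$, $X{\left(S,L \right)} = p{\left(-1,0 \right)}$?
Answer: $\frac{146919}{4} \approx 36730.0$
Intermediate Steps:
$X{\left(S,L \right)} = -4$
$q{\left(P,f \right)} = 140 + \frac{301}{f}$ ($q{\left(P,f \right)} = 28 + 7 \left(\frac{16 f}{f} + \frac{43}{f}\right) = 28 + 7 \left(16 + \frac{43}{f}\right) = 28 + \left(112 + \frac{301}{f}\right) = 140 + \frac{301}{f}$)
$36665 + q{\left(-23,X{\left(13,9 \right)} \right)} = 36665 + \left(140 + \frac{301}{-4}\right) = 36665 + \left(140 + 301 \left(- \frac{1}{4}\right)\right) = 36665 + \left(140 - \frac{301}{4}\right) = 36665 + \frac{259}{4} = \frac{146919}{4}$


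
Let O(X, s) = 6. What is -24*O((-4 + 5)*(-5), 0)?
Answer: -144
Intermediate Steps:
-24*O((-4 + 5)*(-5), 0) = -24*6 = -144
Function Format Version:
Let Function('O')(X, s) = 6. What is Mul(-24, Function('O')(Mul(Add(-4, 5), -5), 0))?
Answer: -144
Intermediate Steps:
Mul(-24, Function('O')(Mul(Add(-4, 5), -5), 0)) = Mul(-24, 6) = -144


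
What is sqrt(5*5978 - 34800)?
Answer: I*sqrt(4910) ≈ 70.071*I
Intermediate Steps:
sqrt(5*5978 - 34800) = sqrt(29890 - 34800) = sqrt(-4910) = I*sqrt(4910)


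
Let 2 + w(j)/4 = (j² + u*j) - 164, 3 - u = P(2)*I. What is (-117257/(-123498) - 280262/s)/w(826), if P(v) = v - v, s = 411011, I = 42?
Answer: 13582120351/138996109057604256 ≈ 9.7716e-8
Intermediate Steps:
P(v) = 0
u = 3 (u = 3 - 0*42 = 3 - 1*0 = 3 + 0 = 3)
w(j) = -664 + 4*j² + 12*j (w(j) = -8 + 4*((j² + 3*j) - 164) = -8 + 4*(-164 + j² + 3*j) = -8 + (-656 + 4*j² + 12*j) = -664 + 4*j² + 12*j)
(-117257/(-123498) - 280262/s)/w(826) = (-117257/(-123498) - 280262/411011)/(-664 + 4*826² + 12*826) = (-117257*(-1/123498) - 280262*1/411011)/(-664 + 4*682276 + 9912) = (117257/123498 - 280262/411011)/(-664 + 2729104 + 9912) = (13582120351/50759036478)/2738352 = (13582120351/50759036478)*(1/2738352) = 13582120351/138996109057604256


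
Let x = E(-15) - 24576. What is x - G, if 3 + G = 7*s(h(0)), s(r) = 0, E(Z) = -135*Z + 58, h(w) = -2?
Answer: -22490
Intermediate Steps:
E(Z) = 58 - 135*Z
G = -3 (G = -3 + 7*0 = -3 + 0 = -3)
x = -22493 (x = (58 - 135*(-15)) - 24576 = (58 + 2025) - 24576 = 2083 - 24576 = -22493)
x - G = -22493 - 1*(-3) = -22493 + 3 = -22490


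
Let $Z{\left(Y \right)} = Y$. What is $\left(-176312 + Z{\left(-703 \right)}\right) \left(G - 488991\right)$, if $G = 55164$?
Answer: $76793886405$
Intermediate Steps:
$\left(-176312 + Z{\left(-703 \right)}\right) \left(G - 488991\right) = \left(-176312 - 703\right) \left(55164 - 488991\right) = \left(-177015\right) \left(-433827\right) = 76793886405$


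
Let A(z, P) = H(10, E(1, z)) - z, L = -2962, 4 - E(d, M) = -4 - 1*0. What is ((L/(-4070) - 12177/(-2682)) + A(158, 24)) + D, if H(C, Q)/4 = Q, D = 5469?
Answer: 3243350183/606430 ≈ 5348.3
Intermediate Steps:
E(d, M) = 8 (E(d, M) = 4 - (-4 - 1*0) = 4 - (-4 + 0) = 4 - 1*(-4) = 4 + 4 = 8)
H(C, Q) = 4*Q
A(z, P) = 32 - z (A(z, P) = 4*8 - z = 32 - z)
((L/(-4070) - 12177/(-2682)) + A(158, 24)) + D = ((-2962/(-4070) - 12177/(-2682)) + (32 - 1*158)) + 5469 = ((-2962*(-1/4070) - 12177*(-1/2682)) + (32 - 158)) + 5469 = ((1481/2035 + 1353/298) - 126) + 5469 = (3194693/606430 - 126) + 5469 = -73215487/606430 + 5469 = 3243350183/606430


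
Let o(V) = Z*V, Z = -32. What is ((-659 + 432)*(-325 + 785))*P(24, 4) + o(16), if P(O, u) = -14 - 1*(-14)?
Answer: -512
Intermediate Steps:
P(O, u) = 0 (P(O, u) = -14 + 14 = 0)
o(V) = -32*V
((-659 + 432)*(-325 + 785))*P(24, 4) + o(16) = ((-659 + 432)*(-325 + 785))*0 - 32*16 = -227*460*0 - 512 = -104420*0 - 512 = 0 - 512 = -512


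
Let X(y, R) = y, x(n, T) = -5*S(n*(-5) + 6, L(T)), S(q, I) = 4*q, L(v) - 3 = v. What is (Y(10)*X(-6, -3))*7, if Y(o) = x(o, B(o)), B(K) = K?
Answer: -36960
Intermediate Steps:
L(v) = 3 + v
x(n, T) = -120 + 100*n (x(n, T) = -20*(n*(-5) + 6) = -20*(-5*n + 6) = -20*(6 - 5*n) = -5*(24 - 20*n) = -120 + 100*n)
Y(o) = -120 + 100*o
(Y(10)*X(-6, -3))*7 = ((-120 + 100*10)*(-6))*7 = ((-120 + 1000)*(-6))*7 = (880*(-6))*7 = -5280*7 = -36960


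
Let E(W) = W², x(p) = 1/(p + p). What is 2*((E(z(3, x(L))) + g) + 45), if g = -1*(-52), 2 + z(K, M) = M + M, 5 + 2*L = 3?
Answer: 212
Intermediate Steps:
L = -1 (L = -5/2 + (½)*3 = -5/2 + 3/2 = -1)
x(p) = 1/(2*p)
z(K, M) = -2 + 2*M (z(K, M) = -2 + (M + M) = -2 + 2*M)
g = 52
2*((E(z(3, x(L))) + g) + 45) = 2*(((-2 + 2*((½)/(-1)))² + 52) + 45) = 2*(((-2 + 2*((½)*(-1)))² + 52) + 45) = 2*(((-2 + 2*(-½))² + 52) + 45) = 2*(((-2 - 1)² + 52) + 45) = 2*(((-3)² + 52) + 45) = 2*((9 + 52) + 45) = 2*(61 + 45) = 2*106 = 212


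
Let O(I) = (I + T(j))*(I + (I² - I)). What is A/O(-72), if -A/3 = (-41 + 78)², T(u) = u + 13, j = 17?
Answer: 1369/72576 ≈ 0.018863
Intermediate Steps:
T(u) = 13 + u
O(I) = I²*(30 + I) (O(I) = (I + (13 + 17))*(I + (I² - I)) = (I + 30)*I² = (30 + I)*I² = I²*(30 + I))
A = -4107 (A = -3*(-41 + 78)² = -3*37² = -3*1369 = -4107)
A/O(-72) = -4107*1/(5184*(30 - 72)) = -4107/(5184*(-42)) = -4107/(-217728) = -4107*(-1/217728) = 1369/72576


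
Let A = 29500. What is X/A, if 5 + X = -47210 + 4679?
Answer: -10634/7375 ≈ -1.4419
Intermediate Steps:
X = -42536 (X = -5 + (-47210 + 4679) = -5 - 42531 = -42536)
X/A = -42536/29500 = -42536*1/29500 = -10634/7375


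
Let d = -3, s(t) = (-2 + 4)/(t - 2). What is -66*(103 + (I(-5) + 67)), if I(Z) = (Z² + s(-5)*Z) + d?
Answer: -89364/7 ≈ -12766.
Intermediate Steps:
s(t) = 2/(-2 + t)
I(Z) = -3 + Z² - 2*Z/7 (I(Z) = (Z² + (2/(-2 - 5))*Z) - 3 = (Z² + (2/(-7))*Z) - 3 = (Z² + (2*(-⅐))*Z) - 3 = (Z² - 2*Z/7) - 3 = -3 + Z² - 2*Z/7)
-66*(103 + (I(-5) + 67)) = -66*(103 + ((-3 + (-5)² - 2/7*(-5)) + 67)) = -66*(103 + ((-3 + 25 + 10/7) + 67)) = -66*(103 + (164/7 + 67)) = -66*(103 + 633/7) = -66*1354/7 = -89364/7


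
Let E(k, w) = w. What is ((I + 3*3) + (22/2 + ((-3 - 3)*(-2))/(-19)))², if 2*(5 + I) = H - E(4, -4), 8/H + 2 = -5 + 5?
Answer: 74529/361 ≈ 206.45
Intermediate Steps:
H = -4 (H = 8/(-2 + (-5 + 5)) = 8/(-2 + 0) = 8/(-2) = 8*(-½) = -4)
I = -5 (I = -5 + (-4 - 1*(-4))/2 = -5 + (-4 + 4)/2 = -5 + (½)*0 = -5 + 0 = -5)
((I + 3*3) + (22/2 + ((-3 - 3)*(-2))/(-19)))² = ((-5 + 3*3) + (22/2 + ((-3 - 3)*(-2))/(-19)))² = ((-5 + 9) + (22*(½) - 6*(-2)*(-1/19)))² = (4 + (11 + 12*(-1/19)))² = (4 + (11 - 12/19))² = (4 + 197/19)² = (273/19)² = 74529/361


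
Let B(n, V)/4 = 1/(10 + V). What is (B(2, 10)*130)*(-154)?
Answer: -4004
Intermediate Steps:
B(n, V) = 4/(10 + V)
(B(2, 10)*130)*(-154) = ((4/(10 + 10))*130)*(-154) = ((4/20)*130)*(-154) = ((4*(1/20))*130)*(-154) = ((1/5)*130)*(-154) = 26*(-154) = -4004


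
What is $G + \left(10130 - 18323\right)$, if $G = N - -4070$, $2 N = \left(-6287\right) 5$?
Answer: $- \frac{39681}{2} \approx -19841.0$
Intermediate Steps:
$N = - \frac{31435}{2}$ ($N = \frac{\left(-6287\right) 5}{2} = \frac{1}{2} \left(-31435\right) = - \frac{31435}{2} \approx -15718.0$)
$G = - \frac{23295}{2}$ ($G = - \frac{31435}{2} - -4070 = - \frac{31435}{2} + 4070 = - \frac{23295}{2} \approx -11648.0$)
$G + \left(10130 - 18323\right) = - \frac{23295}{2} + \left(10130 - 18323\right) = - \frac{23295}{2} - 8193 = - \frac{39681}{2}$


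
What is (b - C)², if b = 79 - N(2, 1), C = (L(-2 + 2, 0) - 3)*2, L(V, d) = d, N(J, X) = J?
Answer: 6889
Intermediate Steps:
C = -6 (C = (0 - 3)*2 = -3*2 = -6)
b = 77 (b = 79 - 1*2 = 79 - 2 = 77)
(b - C)² = (77 - 1*(-6))² = (77 + 6)² = 83² = 6889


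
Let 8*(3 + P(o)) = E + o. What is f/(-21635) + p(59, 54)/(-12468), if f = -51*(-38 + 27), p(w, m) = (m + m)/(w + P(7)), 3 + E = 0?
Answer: -66254757/2540100445 ≈ -0.026084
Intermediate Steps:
E = -3 (E = -3 + 0 = -3)
P(o) = -27/8 + o/8 (P(o) = -3 + (-3 + o)/8 = -3 + (-3/8 + o/8) = -27/8 + o/8)
p(w, m) = 2*m/(-5/2 + w) (p(w, m) = (m + m)/(w + (-27/8 + (⅛)*7)) = (2*m)/(w + (-27/8 + 7/8)) = (2*m)/(w - 5/2) = (2*m)/(-5/2 + w) = 2*m/(-5/2 + w))
f = 561 (f = -51*(-11) = 561)
f/(-21635) + p(59, 54)/(-12468) = 561/(-21635) + (4*54/(-5 + 2*59))/(-12468) = 561*(-1/21635) + (4*54/(-5 + 118))*(-1/12468) = -561/21635 + (4*54/113)*(-1/12468) = -561/21635 + (4*54*(1/113))*(-1/12468) = -561/21635 + (216/113)*(-1/12468) = -561/21635 - 18/117407 = -66254757/2540100445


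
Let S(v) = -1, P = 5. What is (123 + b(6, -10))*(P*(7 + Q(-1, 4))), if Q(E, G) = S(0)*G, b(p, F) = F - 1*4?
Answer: 1635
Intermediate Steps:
b(p, F) = -4 + F (b(p, F) = F - 4 = -4 + F)
Q(E, G) = -G
(123 + b(6, -10))*(P*(7 + Q(-1, 4))) = (123 + (-4 - 10))*(5*(7 - 1*4)) = (123 - 14)*(5*(7 - 4)) = 109*(5*3) = 109*15 = 1635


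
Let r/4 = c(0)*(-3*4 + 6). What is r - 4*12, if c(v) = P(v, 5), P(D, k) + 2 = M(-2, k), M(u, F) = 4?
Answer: -96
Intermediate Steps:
P(D, k) = 2 (P(D, k) = -2 + 4 = 2)
c(v) = 2
r = -48 (r = 4*(2*(-3*4 + 6)) = 4*(2*(-12 + 6)) = 4*(2*(-6)) = 4*(-12) = -48)
r - 4*12 = -48 - 4*12 = -48 - 48 = -96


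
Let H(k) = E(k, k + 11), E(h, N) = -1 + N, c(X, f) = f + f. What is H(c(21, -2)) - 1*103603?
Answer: -103597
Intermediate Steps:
c(X, f) = 2*f
H(k) = 10 + k (H(k) = -1 + (k + 11) = -1 + (11 + k) = 10 + k)
H(c(21, -2)) - 1*103603 = (10 + 2*(-2)) - 1*103603 = (10 - 4) - 103603 = 6 - 103603 = -103597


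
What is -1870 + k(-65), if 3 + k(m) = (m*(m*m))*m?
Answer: 17848752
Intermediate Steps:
k(m) = -3 + m**4 (k(m) = -3 + (m*(m*m))*m = -3 + (m*m**2)*m = -3 + m**3*m = -3 + m**4)
-1870 + k(-65) = -1870 + (-3 + (-65)**4) = -1870 + (-3 + 17850625) = -1870 + 17850622 = 17848752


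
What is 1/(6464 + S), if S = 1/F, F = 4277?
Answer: 4277/27646529 ≈ 0.00015470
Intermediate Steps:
S = 1/4277 ≈ 0.00023381
1/(6464 + S) = 1/(6464 + 1/4277) = 1/(27646529/4277) = 4277/27646529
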